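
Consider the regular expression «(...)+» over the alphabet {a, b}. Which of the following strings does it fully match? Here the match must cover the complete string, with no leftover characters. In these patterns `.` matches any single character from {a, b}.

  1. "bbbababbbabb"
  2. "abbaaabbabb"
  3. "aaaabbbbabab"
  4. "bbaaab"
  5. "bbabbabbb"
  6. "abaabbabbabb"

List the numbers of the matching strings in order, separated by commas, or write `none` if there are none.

1 → match
2 → no match
3 → match
4 → match
5 → match
6 → match

1, 3, 4, 5, 6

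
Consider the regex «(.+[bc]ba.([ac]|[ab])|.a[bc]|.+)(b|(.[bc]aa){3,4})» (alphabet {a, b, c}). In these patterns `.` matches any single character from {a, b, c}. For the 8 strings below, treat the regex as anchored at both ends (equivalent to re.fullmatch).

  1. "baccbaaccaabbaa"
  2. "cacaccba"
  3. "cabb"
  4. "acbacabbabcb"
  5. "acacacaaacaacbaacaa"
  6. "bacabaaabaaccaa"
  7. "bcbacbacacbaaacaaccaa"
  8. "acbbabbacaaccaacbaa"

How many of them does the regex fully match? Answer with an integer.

1 → match
2 → no match
3 → match
4 → match
5 → no match
6 → match
7 → match
8 → match
Total matched: 6

6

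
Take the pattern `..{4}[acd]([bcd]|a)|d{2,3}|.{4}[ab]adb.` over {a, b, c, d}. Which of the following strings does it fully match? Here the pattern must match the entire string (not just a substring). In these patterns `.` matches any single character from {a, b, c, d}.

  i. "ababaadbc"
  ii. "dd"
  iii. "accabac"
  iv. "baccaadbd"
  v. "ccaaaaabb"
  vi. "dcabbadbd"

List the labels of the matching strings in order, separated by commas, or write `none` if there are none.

i, ii, iii, iv, vi

i. "ababaadbc" → match
ii. "dd" → match
iii. "accabac" → match
iv. "baccaadbd" → match
v. "ccaaaaabb" → no match
vi. "dcabbadbd" → match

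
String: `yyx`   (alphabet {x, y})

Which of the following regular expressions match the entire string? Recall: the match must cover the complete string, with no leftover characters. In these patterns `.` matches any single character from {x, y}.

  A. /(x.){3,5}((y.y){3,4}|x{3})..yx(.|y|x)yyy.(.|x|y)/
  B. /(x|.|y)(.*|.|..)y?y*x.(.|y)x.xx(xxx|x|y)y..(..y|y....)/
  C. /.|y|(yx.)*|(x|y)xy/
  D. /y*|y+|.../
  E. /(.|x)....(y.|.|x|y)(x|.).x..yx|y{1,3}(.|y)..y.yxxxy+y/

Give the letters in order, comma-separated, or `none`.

D

A → no match — must start with `x`
B → no match
C → no match
D → match
E → no match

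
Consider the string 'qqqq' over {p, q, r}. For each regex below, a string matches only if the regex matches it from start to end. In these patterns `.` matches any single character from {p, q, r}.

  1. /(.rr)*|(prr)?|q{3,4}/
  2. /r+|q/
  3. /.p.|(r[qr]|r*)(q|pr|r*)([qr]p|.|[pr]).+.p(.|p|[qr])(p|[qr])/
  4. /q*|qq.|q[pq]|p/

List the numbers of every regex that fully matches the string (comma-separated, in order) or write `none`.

1, 4

1 → match
2 → no match
3 → no match
4 → match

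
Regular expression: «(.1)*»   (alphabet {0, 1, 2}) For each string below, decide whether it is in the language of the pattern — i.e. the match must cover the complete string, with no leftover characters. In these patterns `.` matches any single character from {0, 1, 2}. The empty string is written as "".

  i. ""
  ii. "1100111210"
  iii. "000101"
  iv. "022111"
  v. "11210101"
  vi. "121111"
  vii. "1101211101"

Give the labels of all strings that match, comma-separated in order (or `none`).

i, v, vii

i. "" → match
ii. "1100111210" → no match
iii. "000101" → no match
iv. "022111" → no match
v. "11210101" → match
vi. "121111" → no match
vii. "1101211101" → match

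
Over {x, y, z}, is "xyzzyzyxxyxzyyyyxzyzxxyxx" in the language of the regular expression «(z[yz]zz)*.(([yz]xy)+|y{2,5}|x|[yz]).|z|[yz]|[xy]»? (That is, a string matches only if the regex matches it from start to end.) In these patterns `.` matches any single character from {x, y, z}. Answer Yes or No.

No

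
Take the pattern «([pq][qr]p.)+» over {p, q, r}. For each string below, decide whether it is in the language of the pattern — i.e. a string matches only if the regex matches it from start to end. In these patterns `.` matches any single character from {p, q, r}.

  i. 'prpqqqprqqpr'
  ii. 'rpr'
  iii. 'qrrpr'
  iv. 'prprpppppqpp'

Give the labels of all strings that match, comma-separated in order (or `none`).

i → match
ii → no match
iii → no match
iv → no match

i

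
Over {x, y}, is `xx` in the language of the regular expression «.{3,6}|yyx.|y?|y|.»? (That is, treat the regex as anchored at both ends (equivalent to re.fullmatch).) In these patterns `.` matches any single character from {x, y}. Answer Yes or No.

No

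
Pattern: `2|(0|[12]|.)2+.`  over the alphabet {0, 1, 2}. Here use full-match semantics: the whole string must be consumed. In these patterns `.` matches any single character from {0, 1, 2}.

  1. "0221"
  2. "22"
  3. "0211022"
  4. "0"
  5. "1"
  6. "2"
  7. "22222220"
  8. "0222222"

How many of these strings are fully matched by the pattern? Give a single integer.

1 → match
2 → no match
3 → no match
4 → no match
5 → no match
6 → match
7 → match
8 → match
Total matched: 4

4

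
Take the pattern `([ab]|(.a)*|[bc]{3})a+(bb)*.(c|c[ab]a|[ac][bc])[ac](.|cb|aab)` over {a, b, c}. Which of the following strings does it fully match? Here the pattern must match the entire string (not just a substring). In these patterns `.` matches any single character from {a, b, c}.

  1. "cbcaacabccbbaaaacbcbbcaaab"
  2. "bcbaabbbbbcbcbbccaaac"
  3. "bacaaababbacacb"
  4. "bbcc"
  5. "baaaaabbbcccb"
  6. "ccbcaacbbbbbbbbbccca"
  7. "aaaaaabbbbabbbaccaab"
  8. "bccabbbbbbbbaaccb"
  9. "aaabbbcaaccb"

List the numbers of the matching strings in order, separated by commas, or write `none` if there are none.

5, 8, 9

1 → no match
2 → no match
3 → no match
4 → no match
5 → match
6 → no match
7 → no match
8 → match
9 → match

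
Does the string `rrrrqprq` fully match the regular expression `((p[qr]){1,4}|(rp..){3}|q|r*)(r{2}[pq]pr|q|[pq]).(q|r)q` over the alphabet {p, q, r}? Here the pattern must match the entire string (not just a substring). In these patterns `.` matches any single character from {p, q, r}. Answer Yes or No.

Yes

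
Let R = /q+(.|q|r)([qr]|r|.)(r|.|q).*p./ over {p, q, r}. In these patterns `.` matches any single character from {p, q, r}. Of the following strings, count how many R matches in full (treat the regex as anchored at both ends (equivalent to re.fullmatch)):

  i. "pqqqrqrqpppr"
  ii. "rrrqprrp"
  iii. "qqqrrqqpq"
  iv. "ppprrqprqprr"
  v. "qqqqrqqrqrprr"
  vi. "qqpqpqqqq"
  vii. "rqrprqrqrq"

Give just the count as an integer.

1

i. "pqqqrqrqpppr" → no match — must start with "q"
ii. "rrrqprrp" → no match — must start with "q"
iii. "qqqrrqqpq" → match
iv. "ppprrqprqprr" → no match — must start with "q"
v → no match
vi. "qqpqpqqqq" → no match
vii. "rqrprqrqrq" → no match — must start with "q"
Total matched: 1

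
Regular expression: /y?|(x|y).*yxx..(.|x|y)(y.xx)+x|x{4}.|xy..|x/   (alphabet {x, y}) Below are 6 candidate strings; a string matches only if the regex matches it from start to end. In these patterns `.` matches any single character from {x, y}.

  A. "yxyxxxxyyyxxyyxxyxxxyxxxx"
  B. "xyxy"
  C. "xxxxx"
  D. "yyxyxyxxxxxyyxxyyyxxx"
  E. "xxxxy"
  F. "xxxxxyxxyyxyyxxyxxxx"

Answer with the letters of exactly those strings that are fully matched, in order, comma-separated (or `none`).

A → match
B → match
C → match
D → no match
E → match
F → match

A, B, C, E, F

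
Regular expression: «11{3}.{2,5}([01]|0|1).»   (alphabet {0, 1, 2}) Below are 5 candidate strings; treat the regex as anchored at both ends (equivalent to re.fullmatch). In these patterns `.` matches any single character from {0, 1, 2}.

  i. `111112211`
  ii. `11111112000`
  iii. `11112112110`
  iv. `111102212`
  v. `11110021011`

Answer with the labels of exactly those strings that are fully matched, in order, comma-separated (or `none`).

i. `111112211` → match
ii. `11111112000` → match
iii. `11112112110` → match
iv. `111102212` → match
v. `11110021011` → match

i, ii, iii, iv, v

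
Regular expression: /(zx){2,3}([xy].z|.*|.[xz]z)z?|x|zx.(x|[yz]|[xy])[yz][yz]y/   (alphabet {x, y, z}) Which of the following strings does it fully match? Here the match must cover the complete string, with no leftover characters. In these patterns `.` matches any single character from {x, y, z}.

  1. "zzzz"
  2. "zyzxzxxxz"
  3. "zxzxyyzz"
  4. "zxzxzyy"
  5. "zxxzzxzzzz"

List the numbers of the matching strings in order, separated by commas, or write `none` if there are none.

1 → no match
2 → no match
3 → match
4 → match
5 → no match

3, 4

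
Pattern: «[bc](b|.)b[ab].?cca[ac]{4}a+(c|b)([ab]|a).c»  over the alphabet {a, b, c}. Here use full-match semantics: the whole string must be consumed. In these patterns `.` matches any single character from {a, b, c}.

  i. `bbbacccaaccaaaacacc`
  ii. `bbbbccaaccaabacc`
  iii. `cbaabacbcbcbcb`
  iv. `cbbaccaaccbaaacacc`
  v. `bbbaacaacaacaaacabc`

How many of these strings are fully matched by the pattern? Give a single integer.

i → match
ii → match
iii → no match — must end with `c`
iv → no match
v → no match
Total matched: 2

2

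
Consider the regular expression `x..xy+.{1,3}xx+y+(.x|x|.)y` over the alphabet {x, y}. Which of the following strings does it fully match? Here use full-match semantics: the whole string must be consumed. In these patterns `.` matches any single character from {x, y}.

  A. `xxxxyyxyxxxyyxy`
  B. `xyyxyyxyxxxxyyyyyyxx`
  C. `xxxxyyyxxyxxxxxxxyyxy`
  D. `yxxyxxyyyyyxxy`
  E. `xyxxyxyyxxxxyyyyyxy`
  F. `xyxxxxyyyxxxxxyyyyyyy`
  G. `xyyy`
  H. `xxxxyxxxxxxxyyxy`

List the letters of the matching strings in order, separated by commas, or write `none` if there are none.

A, C, E, H

A → match
B → no match — must end with `y`
C → match
D → no match — must start with `x`
E → match
F → no match
G → no match
H → match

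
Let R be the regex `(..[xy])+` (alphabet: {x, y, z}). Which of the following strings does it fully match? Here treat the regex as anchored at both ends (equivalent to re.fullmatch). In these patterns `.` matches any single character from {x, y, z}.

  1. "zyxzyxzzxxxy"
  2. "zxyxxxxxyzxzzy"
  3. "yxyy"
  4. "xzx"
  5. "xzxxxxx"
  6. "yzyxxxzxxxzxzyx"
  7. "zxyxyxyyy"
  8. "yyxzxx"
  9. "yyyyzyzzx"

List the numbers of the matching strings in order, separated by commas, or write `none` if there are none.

1, 4, 6, 7, 8, 9

1. "zyxzyxzzxxxy" → match
2 → no match
3. "yxyy" → no match
4. "xzx" → match
5. "xzxxxxx" → no match
6 → match
7. "zxyxyxyyy" → match
8. "yyxzxx" → match
9. "yyyyzyzzx" → match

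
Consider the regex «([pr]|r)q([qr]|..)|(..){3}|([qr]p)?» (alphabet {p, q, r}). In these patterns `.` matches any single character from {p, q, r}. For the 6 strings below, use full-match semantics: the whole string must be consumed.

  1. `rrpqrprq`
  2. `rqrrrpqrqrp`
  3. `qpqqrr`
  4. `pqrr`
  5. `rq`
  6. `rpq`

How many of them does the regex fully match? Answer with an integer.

1 → no match
2 → no match
3 → match
4 → match
5 → no match
6 → no match
Total matched: 2

2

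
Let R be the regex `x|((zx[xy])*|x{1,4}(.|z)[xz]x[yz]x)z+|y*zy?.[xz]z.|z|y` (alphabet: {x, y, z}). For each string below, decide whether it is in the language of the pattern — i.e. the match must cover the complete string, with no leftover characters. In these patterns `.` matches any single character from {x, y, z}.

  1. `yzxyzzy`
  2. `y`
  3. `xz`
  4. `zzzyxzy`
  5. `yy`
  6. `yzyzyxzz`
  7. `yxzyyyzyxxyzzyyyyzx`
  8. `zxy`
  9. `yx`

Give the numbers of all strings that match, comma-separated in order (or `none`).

1. `yzxyzzy` → no match
2. `y` → match
3. `xz` → no match
4. `zzzyxzy` → no match
5. `yy` → no match
6. `yzyzyxzz` → no match
7 → no match
8. `zxy` → no match
9. `yx` → no match

2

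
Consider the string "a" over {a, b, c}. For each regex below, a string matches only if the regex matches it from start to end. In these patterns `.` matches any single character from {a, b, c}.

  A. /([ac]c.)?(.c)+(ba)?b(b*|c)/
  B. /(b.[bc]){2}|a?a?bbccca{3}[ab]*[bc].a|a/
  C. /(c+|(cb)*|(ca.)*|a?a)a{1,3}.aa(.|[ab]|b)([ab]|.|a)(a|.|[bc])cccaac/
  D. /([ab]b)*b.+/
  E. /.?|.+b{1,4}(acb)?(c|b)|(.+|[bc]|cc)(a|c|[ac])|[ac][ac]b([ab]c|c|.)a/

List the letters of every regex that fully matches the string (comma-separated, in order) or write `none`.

A → no match
B → match
C → no match — must end with "cccaac"
D → no match
E → match

B, E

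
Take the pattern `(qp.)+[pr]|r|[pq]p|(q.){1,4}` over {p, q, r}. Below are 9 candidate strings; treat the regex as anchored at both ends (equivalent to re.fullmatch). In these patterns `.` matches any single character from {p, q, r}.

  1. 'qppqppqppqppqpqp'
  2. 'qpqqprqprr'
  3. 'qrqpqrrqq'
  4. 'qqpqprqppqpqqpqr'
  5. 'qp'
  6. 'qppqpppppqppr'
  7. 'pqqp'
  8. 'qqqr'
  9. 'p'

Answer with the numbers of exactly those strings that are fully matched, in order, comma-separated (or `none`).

1 → match
2 → match
3 → no match
4 → no match
5 → match
6 → no match
7 → no match
8 → match
9 → no match

1, 2, 5, 8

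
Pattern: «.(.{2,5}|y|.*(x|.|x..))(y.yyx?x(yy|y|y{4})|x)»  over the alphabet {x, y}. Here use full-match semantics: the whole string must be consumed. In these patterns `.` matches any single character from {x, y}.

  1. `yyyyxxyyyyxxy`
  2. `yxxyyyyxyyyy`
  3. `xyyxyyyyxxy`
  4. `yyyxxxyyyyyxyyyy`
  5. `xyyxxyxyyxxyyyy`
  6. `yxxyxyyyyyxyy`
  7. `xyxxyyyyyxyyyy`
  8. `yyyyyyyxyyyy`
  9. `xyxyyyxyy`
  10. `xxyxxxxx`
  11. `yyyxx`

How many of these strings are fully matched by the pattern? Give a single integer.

1 → match
2. `yxxyyyyxyyyy` → match
3. `xyyxyyyyxxy` → match
4 → match
5 → match
6 → match
7 → match
8. `yyyyyyyxyyyy` → match
9. `xyxyyyxyy` → no match
10. `xxyxxxxx` → match
11. `yyyxx` → match
Total matched: 10

10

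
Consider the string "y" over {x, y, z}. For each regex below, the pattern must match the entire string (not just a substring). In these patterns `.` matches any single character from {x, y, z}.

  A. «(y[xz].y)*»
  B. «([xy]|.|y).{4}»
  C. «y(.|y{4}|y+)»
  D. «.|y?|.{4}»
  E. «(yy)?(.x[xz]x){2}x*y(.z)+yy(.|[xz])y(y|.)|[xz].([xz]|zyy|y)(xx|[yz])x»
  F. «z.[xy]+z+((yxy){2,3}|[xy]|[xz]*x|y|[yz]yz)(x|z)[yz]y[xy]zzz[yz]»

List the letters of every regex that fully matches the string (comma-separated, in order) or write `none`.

A → no match
B → no match
C → no match
D → match
E → no match
F → no match — must start with "z"

D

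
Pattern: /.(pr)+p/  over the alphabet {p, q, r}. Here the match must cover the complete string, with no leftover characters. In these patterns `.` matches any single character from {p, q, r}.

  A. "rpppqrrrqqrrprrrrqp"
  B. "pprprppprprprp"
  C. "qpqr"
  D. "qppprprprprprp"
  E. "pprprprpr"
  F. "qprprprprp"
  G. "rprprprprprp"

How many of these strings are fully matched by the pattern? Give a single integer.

2

A → no match — must end with "prp"
B → no match
C. "qpqr" → no match — must end with "prp"
D → no match
E. "pprprprpr" → no match — must end with "prp"
F. "qprprprprp" → match
G. "rprprprprprp" → match
Total matched: 2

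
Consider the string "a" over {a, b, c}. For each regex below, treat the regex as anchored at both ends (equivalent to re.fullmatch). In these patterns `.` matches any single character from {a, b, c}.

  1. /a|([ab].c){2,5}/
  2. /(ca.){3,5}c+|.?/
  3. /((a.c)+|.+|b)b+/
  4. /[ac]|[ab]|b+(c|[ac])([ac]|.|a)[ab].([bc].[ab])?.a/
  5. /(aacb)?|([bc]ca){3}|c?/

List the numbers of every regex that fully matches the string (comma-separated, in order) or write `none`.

1 → match
2 → match
3 → no match — must end with "b"
4 → match
5 → no match

1, 2, 4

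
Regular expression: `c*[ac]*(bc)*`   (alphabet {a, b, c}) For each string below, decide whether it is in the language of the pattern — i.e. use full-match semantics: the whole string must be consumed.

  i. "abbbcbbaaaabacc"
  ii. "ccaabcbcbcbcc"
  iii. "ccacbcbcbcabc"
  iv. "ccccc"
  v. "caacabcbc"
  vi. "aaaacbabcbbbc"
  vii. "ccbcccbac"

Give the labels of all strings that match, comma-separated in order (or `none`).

iv, v

i → no match
ii → no match
iii → no match
iv → match
v → match
vi → no match
vii → no match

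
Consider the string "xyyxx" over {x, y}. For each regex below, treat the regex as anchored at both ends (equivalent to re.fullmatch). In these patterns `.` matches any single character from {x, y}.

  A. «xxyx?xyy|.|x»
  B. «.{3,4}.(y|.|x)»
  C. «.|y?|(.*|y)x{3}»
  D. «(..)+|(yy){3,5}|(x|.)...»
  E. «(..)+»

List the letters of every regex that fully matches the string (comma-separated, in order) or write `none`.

B

A → no match
B → match
C → no match
D → no match
E → no match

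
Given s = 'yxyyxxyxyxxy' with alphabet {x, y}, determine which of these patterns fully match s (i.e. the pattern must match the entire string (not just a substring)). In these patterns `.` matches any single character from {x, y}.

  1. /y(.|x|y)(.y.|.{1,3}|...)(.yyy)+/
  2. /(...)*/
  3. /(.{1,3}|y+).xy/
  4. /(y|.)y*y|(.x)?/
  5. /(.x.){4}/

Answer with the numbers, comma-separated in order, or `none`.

1 → no match — must end with 'yyy'
2 → match
3 → no match
4 → no match
5 → match

2, 5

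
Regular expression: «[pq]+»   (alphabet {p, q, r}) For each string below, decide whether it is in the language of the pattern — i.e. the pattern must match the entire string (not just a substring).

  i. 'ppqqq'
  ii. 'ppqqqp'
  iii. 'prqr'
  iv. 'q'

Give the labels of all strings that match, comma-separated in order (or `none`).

i, ii, iv

i. 'ppqqq' → match
ii. 'ppqqqp' → match
iii. 'prqr' → no match
iv. 'q' → match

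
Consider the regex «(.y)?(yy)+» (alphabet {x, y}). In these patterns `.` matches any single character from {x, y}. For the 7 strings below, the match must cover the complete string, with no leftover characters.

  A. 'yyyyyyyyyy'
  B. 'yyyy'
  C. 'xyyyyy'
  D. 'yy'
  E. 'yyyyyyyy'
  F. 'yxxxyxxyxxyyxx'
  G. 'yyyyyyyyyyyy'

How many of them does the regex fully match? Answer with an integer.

6

A. 'yyyyyyyyyy' → match
B. 'yyyy' → match
C. 'xyyyyy' → match
D. 'yy' → match
E. 'yyyyyyyy' → match
F → no match — must end with 'yy'
G. 'yyyyyyyyyyyy' → match
Total matched: 6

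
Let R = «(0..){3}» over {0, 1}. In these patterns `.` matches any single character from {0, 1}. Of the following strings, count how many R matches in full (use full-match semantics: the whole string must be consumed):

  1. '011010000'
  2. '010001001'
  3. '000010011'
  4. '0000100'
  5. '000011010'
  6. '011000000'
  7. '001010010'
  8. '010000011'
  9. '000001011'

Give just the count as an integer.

8

1 → match
2 → match
3 → match
4 → no match
5 → match
6 → match
7 → match
8 → match
9 → match
Total matched: 8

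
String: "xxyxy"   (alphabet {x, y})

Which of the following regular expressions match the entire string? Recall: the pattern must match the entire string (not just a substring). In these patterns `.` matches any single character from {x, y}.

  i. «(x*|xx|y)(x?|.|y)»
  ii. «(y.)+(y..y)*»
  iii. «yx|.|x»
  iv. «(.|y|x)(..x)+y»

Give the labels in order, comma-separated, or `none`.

iv

i → no match
ii → no match — must start with "y"
iii → no match
iv → match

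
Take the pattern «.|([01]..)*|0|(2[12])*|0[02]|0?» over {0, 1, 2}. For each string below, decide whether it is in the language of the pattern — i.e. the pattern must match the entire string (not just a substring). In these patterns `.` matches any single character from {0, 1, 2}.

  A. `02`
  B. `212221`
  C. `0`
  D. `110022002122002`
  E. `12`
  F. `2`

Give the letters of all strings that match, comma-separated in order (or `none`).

A, B, C, D, F

A. `02` → match
B. `212221` → match
C. `0` → match
D → match
E. `12` → no match
F. `2` → match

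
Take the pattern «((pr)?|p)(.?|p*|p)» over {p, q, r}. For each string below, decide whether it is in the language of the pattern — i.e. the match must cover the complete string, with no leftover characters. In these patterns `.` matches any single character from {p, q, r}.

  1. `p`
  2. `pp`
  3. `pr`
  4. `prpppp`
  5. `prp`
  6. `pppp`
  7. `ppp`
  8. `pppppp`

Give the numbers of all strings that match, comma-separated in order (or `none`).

1, 2, 3, 4, 5, 6, 7, 8

1 → match
2 → match
3 → match
4 → match
5 → match
6 → match
7 → match
8 → match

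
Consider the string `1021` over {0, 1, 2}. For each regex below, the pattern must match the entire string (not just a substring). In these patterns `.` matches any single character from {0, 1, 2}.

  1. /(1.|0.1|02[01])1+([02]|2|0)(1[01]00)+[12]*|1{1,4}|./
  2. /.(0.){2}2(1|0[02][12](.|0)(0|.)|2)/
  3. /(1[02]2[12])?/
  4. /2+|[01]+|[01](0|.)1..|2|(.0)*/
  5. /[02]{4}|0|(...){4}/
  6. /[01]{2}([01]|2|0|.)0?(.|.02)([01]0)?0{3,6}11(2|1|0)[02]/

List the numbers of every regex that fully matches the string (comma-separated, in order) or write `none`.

3

1 → no match
2 → no match
3 → match
4 → no match
5 → no match
6 → no match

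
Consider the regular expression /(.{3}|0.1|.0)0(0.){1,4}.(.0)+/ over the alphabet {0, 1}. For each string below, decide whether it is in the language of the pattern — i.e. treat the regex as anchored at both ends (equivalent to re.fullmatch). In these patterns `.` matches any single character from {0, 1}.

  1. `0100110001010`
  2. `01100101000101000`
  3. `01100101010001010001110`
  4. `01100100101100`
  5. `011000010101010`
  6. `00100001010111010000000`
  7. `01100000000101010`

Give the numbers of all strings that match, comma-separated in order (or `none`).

2, 5, 6, 7

1 → no match
2 → match
3 → no match
4 → no match
5 → match
6 → match
7 → match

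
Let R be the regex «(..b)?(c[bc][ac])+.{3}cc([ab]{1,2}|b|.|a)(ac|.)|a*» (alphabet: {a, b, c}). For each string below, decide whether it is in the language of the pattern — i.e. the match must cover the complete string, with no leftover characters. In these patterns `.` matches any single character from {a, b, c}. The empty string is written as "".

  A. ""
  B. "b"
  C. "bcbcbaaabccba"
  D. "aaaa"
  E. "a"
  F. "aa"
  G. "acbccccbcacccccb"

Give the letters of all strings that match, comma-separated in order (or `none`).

A. "" → match
B. "b" → no match
C → match
D. "aaaa" → match
E. "a" → match
F. "aa" → match
G → match

A, C, D, E, F, G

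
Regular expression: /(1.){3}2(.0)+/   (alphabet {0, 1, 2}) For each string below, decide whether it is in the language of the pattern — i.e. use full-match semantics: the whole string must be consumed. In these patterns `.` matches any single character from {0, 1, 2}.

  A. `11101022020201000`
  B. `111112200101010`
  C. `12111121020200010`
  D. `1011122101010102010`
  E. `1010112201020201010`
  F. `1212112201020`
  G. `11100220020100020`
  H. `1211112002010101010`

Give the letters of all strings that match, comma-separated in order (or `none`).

A, B, C, D, E, F, H

A → match
B → match
C → match
D → match
E → match
F → match
G → no match
H → match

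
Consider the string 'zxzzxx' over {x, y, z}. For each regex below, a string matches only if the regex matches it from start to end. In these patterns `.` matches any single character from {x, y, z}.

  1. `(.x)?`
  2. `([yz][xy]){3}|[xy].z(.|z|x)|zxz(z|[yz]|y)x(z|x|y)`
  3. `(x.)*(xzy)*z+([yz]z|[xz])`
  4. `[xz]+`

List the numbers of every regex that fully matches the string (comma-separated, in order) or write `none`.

2, 4

1 → no match
2 → match
3 → no match
4 → match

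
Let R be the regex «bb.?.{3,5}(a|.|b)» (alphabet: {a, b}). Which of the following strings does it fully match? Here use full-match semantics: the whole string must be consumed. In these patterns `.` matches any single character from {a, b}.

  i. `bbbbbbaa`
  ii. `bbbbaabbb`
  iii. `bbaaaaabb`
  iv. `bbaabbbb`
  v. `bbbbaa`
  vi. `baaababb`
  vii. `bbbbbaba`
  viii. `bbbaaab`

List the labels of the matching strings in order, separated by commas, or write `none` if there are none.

i → match
ii → match
iii → match
iv → match
v → match
vi → no match — must start with `bb`
vii → match
viii → match

i, ii, iii, iv, v, vii, viii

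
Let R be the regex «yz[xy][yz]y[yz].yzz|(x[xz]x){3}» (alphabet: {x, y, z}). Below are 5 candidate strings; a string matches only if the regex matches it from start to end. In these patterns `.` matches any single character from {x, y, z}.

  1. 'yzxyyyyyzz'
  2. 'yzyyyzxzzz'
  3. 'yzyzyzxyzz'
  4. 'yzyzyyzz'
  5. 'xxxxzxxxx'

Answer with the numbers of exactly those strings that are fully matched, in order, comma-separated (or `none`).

1, 3, 5

1 → match
2 → no match
3 → match
4 → no match
5 → match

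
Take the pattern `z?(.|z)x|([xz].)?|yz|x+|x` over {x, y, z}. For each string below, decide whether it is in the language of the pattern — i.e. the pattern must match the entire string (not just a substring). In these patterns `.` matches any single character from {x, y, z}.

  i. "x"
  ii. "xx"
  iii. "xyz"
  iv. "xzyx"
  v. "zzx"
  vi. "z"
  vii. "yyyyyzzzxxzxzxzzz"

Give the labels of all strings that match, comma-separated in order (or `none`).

i → match
ii → match
iii → no match
iv → no match
v → match
vi → no match
vii → no match

i, ii, v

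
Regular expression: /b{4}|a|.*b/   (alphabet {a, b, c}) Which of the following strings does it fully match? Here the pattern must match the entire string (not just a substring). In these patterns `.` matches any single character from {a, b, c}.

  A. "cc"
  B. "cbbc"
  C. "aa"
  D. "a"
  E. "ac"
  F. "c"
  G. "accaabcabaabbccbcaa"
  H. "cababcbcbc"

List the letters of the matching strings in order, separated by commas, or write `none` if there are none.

A → no match
B → no match
C → no match
D → match
E → no match
F → no match
G → no match
H → no match

D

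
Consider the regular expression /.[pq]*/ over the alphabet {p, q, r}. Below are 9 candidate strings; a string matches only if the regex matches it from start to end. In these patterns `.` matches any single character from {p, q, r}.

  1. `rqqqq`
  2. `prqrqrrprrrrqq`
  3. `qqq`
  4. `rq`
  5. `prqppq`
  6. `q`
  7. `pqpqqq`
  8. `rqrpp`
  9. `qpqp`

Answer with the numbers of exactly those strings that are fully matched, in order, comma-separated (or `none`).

1 → match
2 → no match
3 → match
4 → match
5 → no match
6 → match
7 → match
8 → no match
9 → match

1, 3, 4, 6, 7, 9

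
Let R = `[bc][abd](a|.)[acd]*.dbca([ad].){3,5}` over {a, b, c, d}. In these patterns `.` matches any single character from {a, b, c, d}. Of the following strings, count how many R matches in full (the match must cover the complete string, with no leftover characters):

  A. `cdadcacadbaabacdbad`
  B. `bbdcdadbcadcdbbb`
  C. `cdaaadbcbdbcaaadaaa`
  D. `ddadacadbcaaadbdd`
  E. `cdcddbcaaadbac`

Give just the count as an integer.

1

A → no match
B → no match
C → no match
D → no match
E → match
Total matched: 1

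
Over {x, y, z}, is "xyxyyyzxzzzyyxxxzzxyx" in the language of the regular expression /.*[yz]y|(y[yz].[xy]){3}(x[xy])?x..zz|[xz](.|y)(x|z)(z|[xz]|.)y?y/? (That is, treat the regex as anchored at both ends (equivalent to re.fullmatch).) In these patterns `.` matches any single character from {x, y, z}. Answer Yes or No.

No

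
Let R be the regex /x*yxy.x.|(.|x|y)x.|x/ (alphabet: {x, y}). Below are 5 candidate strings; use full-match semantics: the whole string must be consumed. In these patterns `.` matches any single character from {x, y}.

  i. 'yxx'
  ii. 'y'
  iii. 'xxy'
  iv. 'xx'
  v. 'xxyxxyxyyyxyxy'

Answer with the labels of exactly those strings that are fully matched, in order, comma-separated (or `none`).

i, iii

i → match
ii → no match
iii → match
iv → no match
v → no match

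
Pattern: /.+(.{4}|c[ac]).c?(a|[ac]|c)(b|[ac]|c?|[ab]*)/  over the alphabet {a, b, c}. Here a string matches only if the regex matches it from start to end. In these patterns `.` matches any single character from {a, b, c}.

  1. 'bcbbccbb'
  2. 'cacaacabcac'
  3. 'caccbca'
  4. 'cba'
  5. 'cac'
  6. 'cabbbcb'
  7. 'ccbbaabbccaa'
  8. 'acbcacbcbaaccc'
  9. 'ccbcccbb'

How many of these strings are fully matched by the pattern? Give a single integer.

1 → no match
2 → match
3 → match
4 → no match
5 → no match
6 → no match
7 → match
8 → match
9 → no match
Total matched: 4

4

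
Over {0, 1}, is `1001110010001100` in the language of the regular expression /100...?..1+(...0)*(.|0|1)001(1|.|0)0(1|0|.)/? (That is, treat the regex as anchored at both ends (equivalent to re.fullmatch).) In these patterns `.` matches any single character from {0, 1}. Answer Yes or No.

Yes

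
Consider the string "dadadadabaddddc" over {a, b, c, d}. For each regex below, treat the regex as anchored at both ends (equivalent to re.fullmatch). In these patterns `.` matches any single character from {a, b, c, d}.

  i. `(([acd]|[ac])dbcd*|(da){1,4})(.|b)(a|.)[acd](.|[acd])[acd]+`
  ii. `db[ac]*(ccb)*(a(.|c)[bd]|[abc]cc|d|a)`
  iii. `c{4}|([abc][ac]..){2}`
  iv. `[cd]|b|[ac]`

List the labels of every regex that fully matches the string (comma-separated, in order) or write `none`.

i → match
ii → no match — must start with "db"
iii → no match
iv → no match

i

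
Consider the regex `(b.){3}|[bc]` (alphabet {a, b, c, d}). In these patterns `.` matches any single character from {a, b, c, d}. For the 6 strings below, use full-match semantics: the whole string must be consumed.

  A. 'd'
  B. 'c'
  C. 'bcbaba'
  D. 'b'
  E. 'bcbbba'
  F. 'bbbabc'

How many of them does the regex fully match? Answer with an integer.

A → no match
B → match
C → match
D → match
E → match
F → match
Total matched: 5

5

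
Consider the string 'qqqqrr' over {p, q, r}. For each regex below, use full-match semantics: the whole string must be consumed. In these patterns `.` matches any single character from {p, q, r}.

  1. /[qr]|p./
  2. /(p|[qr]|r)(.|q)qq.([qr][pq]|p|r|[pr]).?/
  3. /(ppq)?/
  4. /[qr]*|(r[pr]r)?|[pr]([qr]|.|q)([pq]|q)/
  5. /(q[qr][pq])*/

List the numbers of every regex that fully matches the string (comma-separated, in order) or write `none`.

1 → no match
2 → match
3 → no match
4 → match
5 → no match

2, 4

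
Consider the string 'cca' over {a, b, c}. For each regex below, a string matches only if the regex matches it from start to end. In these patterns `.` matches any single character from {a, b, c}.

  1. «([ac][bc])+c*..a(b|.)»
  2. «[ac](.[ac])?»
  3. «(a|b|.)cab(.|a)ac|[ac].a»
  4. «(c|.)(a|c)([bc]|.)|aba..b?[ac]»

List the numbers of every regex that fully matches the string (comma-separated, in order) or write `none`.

1 → no match
2 → match
3 → match
4 → match

2, 3, 4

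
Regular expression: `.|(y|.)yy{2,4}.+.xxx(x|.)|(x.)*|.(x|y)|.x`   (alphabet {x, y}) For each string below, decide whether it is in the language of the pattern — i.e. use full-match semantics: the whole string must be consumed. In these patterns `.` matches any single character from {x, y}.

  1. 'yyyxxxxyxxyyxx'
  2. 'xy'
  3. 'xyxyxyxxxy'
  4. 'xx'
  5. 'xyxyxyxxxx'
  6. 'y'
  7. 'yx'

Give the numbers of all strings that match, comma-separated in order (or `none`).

2, 3, 4, 5, 6, 7

1 → no match
2 → match
3 → match
4 → match
5 → match
6 → match
7 → match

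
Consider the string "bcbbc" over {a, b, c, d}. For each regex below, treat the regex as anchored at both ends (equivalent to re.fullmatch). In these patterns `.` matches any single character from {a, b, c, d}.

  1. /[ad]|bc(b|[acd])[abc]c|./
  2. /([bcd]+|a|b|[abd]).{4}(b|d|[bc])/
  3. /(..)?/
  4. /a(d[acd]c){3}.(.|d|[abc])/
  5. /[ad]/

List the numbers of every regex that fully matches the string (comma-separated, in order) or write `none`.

1 → match
2 → no match
3 → no match
4 → no match — must start with "ad"
5 → no match

1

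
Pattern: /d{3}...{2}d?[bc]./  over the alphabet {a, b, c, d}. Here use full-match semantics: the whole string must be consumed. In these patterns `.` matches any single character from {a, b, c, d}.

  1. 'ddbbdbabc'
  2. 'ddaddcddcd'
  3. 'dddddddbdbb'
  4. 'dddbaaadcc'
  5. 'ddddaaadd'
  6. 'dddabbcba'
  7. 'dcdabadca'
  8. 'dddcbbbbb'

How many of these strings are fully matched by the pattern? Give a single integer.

3

1 → no match
2 → no match
3 → no match
4 → match
5 → no match
6 → match
7 → no match
8 → match
Total matched: 3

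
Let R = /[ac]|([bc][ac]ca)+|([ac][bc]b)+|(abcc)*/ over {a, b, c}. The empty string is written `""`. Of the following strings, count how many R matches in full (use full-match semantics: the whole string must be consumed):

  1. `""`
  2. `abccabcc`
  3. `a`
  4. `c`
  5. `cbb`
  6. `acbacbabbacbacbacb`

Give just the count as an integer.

1. `""` → match
2. `abccabcc` → match
3. `a` → match
4. `c` → match
5. `cbb` → match
6 → match
Total matched: 6

6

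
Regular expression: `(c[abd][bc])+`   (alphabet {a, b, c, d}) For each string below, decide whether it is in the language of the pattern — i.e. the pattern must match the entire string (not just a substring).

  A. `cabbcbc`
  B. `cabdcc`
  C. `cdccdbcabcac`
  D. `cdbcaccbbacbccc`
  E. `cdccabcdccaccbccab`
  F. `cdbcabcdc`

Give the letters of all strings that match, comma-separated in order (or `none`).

C, E, F

A → no match
B → no match
C → match
D → no match
E → match
F → match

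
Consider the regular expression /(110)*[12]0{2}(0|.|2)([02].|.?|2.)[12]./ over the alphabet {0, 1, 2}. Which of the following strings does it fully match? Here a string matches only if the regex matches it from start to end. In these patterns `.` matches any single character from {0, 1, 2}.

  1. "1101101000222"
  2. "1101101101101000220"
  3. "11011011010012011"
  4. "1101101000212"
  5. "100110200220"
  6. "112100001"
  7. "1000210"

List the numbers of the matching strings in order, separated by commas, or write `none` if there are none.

1, 2, 3, 4, 7

1 → match
2 → match
3 → match
4 → match
5 → no match
6 → no match
7 → match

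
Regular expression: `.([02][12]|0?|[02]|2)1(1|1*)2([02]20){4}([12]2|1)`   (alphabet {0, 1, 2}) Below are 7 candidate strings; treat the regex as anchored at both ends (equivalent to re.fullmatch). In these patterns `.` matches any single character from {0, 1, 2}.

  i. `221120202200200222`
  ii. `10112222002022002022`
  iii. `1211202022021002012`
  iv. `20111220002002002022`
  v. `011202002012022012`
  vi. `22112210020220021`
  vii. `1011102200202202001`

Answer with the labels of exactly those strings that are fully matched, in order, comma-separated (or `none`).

i → no match
ii → no match
iii → no match
iv → no match
v → no match
vi → no match
vii → no match

none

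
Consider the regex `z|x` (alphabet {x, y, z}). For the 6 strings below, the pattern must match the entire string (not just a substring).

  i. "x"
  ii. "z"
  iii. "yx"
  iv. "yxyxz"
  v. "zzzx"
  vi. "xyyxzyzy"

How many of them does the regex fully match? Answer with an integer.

i → match
ii → match
iii → no match
iv → no match
v → no match
vi → no match
Total matched: 2

2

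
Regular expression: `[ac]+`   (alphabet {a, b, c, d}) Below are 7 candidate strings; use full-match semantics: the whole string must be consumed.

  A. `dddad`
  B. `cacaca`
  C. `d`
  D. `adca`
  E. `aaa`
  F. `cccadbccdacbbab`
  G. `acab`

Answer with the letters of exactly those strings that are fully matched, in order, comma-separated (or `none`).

A → no match
B → match
C → no match
D → no match
E → match
F → no match
G → no match

B, E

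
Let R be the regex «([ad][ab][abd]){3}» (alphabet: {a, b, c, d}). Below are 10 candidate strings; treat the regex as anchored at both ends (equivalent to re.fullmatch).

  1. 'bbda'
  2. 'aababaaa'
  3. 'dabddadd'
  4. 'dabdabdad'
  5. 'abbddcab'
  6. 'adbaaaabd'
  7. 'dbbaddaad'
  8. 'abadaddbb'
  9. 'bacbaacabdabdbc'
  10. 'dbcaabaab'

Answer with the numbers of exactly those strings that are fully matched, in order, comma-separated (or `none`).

1 → no match
2 → no match
3 → no match
4 → match
5 → no match
6 → no match
7 → no match
8 → match
9 → no match
10 → no match

4, 8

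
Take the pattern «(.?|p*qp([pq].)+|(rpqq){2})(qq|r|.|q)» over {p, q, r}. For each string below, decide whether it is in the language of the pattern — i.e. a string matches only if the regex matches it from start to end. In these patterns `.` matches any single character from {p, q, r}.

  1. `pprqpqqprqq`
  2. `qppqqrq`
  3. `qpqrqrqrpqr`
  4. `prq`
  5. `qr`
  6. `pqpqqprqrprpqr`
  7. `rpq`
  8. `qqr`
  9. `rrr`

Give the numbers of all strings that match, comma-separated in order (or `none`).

2, 3, 5, 6

1 → no match
2 → match
3 → match
4 → no match
5 → match
6 → match
7 → no match
8 → no match
9 → no match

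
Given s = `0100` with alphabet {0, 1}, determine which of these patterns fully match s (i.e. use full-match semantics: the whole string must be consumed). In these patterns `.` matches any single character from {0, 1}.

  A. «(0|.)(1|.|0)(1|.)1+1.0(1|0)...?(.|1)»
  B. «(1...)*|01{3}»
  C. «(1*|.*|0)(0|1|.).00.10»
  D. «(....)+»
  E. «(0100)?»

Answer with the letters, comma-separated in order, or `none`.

A → no match
B → no match
C → no match — must end with `10`
D → match
E → match

D, E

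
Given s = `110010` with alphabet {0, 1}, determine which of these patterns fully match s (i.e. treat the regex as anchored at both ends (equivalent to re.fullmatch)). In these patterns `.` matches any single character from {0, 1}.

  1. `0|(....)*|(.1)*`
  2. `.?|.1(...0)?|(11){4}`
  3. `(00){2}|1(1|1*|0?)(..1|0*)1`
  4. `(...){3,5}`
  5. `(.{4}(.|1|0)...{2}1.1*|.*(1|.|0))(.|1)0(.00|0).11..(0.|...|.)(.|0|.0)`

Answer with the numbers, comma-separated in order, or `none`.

2

1 → no match
2 → match
3 → no match
4 → no match
5 → no match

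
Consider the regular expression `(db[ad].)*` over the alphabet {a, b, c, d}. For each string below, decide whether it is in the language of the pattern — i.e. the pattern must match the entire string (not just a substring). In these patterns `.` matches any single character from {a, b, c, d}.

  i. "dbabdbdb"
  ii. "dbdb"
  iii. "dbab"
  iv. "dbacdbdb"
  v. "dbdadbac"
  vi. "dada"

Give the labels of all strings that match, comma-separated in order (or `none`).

i, ii, iii, iv, v

i → match
ii → match
iii → match
iv → match
v → match
vi → no match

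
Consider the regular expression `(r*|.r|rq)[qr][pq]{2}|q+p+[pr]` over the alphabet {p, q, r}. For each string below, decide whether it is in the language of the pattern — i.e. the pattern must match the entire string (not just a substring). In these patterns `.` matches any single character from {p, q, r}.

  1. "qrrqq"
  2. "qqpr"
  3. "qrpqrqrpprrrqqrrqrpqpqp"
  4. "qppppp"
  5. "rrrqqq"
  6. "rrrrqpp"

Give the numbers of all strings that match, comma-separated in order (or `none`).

1. "qrrqq" → match
2. "qqpr" → match
3 → no match
4. "qppppp" → match
5. "rrrqqq" → match
6. "rrrrqpp" → match

1, 2, 4, 5, 6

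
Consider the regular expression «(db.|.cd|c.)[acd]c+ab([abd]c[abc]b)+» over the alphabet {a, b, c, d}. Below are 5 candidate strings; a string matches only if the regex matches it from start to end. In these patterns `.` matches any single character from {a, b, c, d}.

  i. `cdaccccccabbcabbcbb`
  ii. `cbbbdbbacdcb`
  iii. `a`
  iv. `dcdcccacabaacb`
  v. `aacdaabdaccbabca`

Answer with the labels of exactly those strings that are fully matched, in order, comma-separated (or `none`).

i

i → match
ii → no match
iii → no match — must end with `b`
iv → no match
v → no match — must end with `b`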